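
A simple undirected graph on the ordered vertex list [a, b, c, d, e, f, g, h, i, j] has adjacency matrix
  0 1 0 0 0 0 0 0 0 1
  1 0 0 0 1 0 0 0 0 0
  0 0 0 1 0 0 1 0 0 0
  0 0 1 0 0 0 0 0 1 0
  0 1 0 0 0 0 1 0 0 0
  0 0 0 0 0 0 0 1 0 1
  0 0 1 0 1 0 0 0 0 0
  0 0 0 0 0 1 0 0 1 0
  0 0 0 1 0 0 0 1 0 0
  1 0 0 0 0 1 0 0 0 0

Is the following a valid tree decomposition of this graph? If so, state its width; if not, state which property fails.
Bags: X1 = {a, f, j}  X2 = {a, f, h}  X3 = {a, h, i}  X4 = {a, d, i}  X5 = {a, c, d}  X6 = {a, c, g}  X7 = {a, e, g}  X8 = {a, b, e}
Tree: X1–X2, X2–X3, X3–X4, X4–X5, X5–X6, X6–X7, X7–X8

Yes; width 2.

Every vertex of G appears in some bag (union = {a, b, c, d, e, f, g, h, i, j}); every edge is covered by a bag; and for each vertex v the set of bags containing v is connected in the bag tree. The decomposition is therefore valid. The largest bag has 3 vertices, so the width is 2.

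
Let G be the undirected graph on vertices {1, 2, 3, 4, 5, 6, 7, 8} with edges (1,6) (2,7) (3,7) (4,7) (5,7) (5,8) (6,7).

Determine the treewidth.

A width-1 tree decomposition is:
Bags: B1 = {2, 7}  B2 = {6, 7}  B3 = {3, 7}  B4 = {5, 7}  B5 = {4, 7}  B6 = {5, 8}  B7 = {1, 6}
Tree: B1–B2, B1–B3, B3–B4, B4–B5, B4–B6, B2–B7
The largest bag has 2 vertices, giving width 1; this decomposition certifies tw(G) ≤ 1. G has an edge, so its treewidth is at least 1. Therefore the treewidth is 1.

1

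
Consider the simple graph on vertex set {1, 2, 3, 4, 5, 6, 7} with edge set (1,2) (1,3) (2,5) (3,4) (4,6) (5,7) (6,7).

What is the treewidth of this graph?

2

A width-2 tree decomposition is:
Bags: B1 = {2, 5, 7}  B2 = {2, 6, 7}  B3 = {2, 4, 6}  B4 = {2, 3, 4}  B5 = {1, 2, 3}
Tree: B1–B2, B2–B3, B3–B4, B4–B5
Each bag holds 3 vertices, so the decomposition has width 2, which upper-bounds the treewidth. For the lower bound, G contains the cycle 2–5–7–6–4–3–1–2, so G is not a forest; only forests have treewidth ≤ 1, hence tw(G) ≥ 2. The upper and lower bounds meet at 2, so that is the treewidth.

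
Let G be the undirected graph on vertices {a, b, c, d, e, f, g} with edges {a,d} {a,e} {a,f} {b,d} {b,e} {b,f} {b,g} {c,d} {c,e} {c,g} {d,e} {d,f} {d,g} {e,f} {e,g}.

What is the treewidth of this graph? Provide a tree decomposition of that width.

Treewidth 3.
One such decomposition:
Bags: B1 = {b, d, e, f}  B2 = {b, d, e, g}  B3 = {a, d, e, f}  B4 = {c, d, e, g}
Tree: B1–B2, B1–B3, B2–B4

The largest bag has 4 vertices, giving width 3; this decomposition certifies tw(G) ≤ 3. On the other hand G contains the 4-clique {c, d, e, g}. A clique must lie in a single bag of any decomposition, so no decomposition can have width below 3. The upper and lower bounds meet at 3, so that is the treewidth.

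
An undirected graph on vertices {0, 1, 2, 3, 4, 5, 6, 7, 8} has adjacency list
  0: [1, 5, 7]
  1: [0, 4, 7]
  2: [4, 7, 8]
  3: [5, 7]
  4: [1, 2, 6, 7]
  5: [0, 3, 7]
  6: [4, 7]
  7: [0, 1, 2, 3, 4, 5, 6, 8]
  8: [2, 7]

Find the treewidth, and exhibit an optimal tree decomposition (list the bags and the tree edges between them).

Treewidth 2.
One such decomposition:
Bags: B1 = {0, 5, 7}  B2 = {3, 5, 7}  B3 = {0, 1, 7}  B4 = {1, 4, 7}  B5 = {4, 6, 7}  B6 = {2, 4, 7}  B7 = {2, 7, 8}
Tree: B1–B2, B1–B3, B3–B4, B4–B5, B5–B6, B6–B7

Every bag has size at most 3, so the width is 3 − 1 = 2 and tw(G) ≤ 2. Conversely, {0, 1, 7} is a clique of size 3, and the vertices of any clique must share a bag in every tree decomposition; so some bag has ≥ 3 vertices and tw(G) ≥ 2. The upper and lower bounds meet at 2, so that is the treewidth.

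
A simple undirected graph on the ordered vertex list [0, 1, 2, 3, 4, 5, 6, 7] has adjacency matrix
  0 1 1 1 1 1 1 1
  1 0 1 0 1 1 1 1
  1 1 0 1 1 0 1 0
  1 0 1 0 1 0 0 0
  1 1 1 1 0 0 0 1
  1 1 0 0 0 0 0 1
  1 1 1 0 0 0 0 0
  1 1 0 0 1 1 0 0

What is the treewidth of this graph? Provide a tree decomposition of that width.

Treewidth 3.
One optimal decomposition is:
Bags: B1 = {0, 1, 4, 7}  B2 = {0, 1, 2, 4}  B3 = {0, 1, 5, 7}  B4 = {0, 2, 3, 4}  B5 = {0, 1, 2, 6}
Tree: B1–B2, B1–B3, B2–B4, B2–B5

Every bag has size at most 4, so the width is 4 − 1 = 3 and tw(G) ≤ 3. For the lower bound, the 4 vertices {0, 1, 2, 4} are pairwise adjacent, and any tree decomposition puts a clique entirely inside one bag — forcing width ≥ 3. Hence tw(G) = 3 exactly.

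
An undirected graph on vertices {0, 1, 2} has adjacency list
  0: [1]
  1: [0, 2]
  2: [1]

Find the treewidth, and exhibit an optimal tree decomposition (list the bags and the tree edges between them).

Treewidth 1.
One optimal decomposition is:
Bags: B1 = {0, 1}  B2 = {1, 2}
Tree: B1–B2

The largest bag has 2 vertices, giving width 1; this decomposition certifies tw(G) ≤ 1. Any graph with an edge has treewidth ≥ 1, and G has the edge 0–1. Therefore the treewidth is 1.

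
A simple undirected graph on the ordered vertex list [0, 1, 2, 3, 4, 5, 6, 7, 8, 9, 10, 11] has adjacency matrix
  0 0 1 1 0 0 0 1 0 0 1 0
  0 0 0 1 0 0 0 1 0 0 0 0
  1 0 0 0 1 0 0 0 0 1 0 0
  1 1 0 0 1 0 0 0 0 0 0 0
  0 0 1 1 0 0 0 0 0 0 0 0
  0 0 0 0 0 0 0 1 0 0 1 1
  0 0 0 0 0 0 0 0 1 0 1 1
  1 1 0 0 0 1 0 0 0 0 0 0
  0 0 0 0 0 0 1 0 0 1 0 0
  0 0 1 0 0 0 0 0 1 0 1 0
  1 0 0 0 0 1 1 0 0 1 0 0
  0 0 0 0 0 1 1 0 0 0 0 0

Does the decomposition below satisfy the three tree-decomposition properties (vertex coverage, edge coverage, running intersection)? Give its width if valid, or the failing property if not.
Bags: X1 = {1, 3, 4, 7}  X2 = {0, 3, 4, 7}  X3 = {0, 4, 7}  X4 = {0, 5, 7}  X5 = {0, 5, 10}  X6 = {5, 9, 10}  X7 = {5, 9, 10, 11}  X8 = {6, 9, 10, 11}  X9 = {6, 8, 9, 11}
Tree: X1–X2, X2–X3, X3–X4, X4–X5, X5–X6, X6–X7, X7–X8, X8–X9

No — vertex 2 appears in no bag.

A tree decomposition must satisfy three properties: every vertex lies in some bag; for every edge, both endpoints lie together in some bag; and for every vertex, the bags containing it form a connected subtree. Here vertex 2 appears in no bag, so the decomposition is invalid.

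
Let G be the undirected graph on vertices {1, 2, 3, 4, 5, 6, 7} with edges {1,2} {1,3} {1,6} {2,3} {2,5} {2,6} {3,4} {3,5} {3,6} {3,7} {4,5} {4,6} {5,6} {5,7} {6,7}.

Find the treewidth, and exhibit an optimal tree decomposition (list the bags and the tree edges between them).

Each bag holds 4 vertices, so the decomposition has width 3, which upper-bounds the treewidth. Conversely, {1, 2, 3, 6} is a clique of size 4, and the vertices of any clique must share a bag in every tree decomposition; so some bag has ≥ 4 vertices and tw(G) ≥ 3. Hence tw(G) = 3 exactly.

Treewidth 3.
Bags: B1 = {3, 5, 6, 7}  B2 = {2, 3, 5, 6}  B3 = {1, 2, 3, 6}  B4 = {3, 4, 5, 6}
Tree: B1–B2, B2–B3, B2–B4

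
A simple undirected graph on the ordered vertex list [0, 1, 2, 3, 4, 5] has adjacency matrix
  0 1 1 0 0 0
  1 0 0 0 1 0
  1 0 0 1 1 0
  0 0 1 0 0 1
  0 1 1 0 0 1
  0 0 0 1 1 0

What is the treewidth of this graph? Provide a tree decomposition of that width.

Treewidth 2.
One such decomposition:
Bags: B1 = {2, 3, 5}  B2 = {2, 4, 5}  B3 = {0, 2, 4}  B4 = {0, 1, 4}
Tree: B1–B2, B2–B3, B3–B4

The largest bag has 3 vertices, giving width 2; this decomposition certifies tw(G) ≤ 2. The edges 3–5–4–2–3 form a cycle, so G is not a tree and its treewidth is at least 2. Hence tw(G) = 2 exactly.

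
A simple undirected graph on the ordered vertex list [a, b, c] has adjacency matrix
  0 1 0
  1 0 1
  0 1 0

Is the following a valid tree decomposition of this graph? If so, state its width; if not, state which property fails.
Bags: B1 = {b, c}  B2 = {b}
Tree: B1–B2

A tree decomposition must satisfy three properties: every vertex lies in some bag; for every edge, both endpoints lie together in some bag; and for every vertex, the bags containing it form a connected subtree. Here vertex a appears in no bag, so the decomposition is invalid.

No — vertex a appears in no bag.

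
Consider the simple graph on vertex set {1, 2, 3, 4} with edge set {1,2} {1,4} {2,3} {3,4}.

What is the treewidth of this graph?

2

A width-2 tree decomposition is:
Bags: B1 = {1, 2, 4}  B2 = {2, 3, 4}
Tree: B1–B2
The largest bag has 3 vertices, giving width 2; this decomposition certifies tw(G) ≤ 2. The edges 2–1–4–3–2 form a cycle, so G is not a tree and its treewidth is at least 2. Combining the bounds, tw(G) = 2.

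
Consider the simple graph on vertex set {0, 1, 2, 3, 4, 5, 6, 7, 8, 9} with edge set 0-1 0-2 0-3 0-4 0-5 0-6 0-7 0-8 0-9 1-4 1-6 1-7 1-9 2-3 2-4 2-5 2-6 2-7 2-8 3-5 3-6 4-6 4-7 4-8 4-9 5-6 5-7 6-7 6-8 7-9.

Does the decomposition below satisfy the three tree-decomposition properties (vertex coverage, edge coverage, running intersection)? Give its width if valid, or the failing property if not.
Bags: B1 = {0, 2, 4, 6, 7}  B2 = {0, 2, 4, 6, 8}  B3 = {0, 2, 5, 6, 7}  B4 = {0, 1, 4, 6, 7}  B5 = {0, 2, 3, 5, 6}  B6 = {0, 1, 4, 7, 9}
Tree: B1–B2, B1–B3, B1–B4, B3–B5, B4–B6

Yes; width 4.

Vertex coverage: the bags together contain {0, 1, 2, 3, 4, 5, 6, 7, 8, 9}, the full vertex set. Edge coverage: each edge of G has both endpoints in at least one bag. Running intersection: for every vertex, the bags containing it form a connected subtree. All three properties hold, so this is a valid tree decomposition of width max|bag| − 1 = 4, and hence tw(G) ≤ 4.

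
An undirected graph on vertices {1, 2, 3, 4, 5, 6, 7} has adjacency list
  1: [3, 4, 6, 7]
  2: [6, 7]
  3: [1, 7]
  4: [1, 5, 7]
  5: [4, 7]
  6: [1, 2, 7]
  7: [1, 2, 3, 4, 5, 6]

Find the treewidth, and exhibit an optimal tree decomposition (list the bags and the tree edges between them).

The largest bag has 3 vertices, giving width 2; this decomposition certifies tw(G) ≤ 2. For the lower bound, the 3 vertices {1, 3, 7} are pairwise adjacent, and any tree decomposition puts a clique entirely inside one bag — forcing width ≥ 2. Combining the bounds, tw(G) = 2.

Treewidth 2.
One such decomposition:
Bags: B1 = {1, 3, 7}  B2 = {1, 4, 7}  B3 = {4, 5, 7}  B4 = {1, 6, 7}  B5 = {2, 6, 7}
Tree: B1–B2, B2–B3, B1–B4, B4–B5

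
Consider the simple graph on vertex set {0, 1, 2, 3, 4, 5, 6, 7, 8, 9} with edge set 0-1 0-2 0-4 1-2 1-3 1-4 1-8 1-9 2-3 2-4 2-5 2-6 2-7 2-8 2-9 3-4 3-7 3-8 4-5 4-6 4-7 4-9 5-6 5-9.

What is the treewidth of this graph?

3

A width-3 tree decomposition is:
Bags: B1 = {1, 2, 3, 4}  B2 = {2, 3, 4, 7}  B3 = {1, 2, 3, 8}  B4 = {1, 2, 4, 9}  B5 = {0, 1, 2, 4}  B6 = {2, 4, 5, 9}  B7 = {2, 4, 5, 6}
Tree: B1–B2, B1–B3, B1–B4, B4–B5, B4–B6, B6–B7
Every bag has size at most 4, so the width is 4 − 1 = 3 and tw(G) ≤ 3. For the lower bound, the 4 vertices {1, 2, 3, 8} are pairwise adjacent, and any tree decomposition puts a clique entirely inside one bag — forcing width ≥ 3. Hence tw(G) = 3 exactly.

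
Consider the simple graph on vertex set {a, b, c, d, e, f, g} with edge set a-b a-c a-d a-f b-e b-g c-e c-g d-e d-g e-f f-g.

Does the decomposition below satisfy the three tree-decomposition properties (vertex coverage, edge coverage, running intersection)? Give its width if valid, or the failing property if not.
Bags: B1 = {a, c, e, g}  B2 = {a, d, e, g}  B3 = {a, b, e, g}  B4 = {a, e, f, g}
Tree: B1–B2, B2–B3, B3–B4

Yes; width 3.

Vertex coverage: the bags together contain {a, b, c, d, e, f, g}, the full vertex set. Edge coverage: each edge of G has both endpoints in at least one bag. Running intersection: for every vertex, the bags containing it form a connected subtree. All three properties hold, so this is a valid tree decomposition of width max|bag| − 1 = 3, and hence tw(G) ≤ 3.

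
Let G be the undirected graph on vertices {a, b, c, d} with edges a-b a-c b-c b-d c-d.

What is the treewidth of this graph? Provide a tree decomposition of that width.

The largest bag has 3 vertices, giving width 2; this decomposition certifies tw(G) ≤ 2. On the other hand G contains the 3-clique {b, c, d}. A clique must lie in a single bag of any decomposition, so no decomposition can have width below 2. The upper and lower bounds meet at 2, so that is the treewidth.

Treewidth 2.
One such decomposition:
Bags: B1 = {b, c, d}  B2 = {a, b, c}
Tree: B1–B2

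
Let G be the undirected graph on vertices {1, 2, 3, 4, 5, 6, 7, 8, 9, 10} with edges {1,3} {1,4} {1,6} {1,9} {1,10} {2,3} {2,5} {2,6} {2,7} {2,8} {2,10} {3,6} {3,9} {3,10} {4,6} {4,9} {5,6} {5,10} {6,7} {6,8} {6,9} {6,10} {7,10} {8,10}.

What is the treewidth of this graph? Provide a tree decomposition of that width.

The largest bag has 4 vertices, giving width 3; this decomposition certifies tw(G) ≤ 3. For the lower bound, the 4 vertices {1, 3, 6, 9} are pairwise adjacent, and any tree decomposition puts a clique entirely inside one bag — forcing width ≥ 3. Combining the bounds, tw(G) = 3.

Treewidth 3.
Bags: B1 = {2, 6, 7, 10}  B2 = {2, 5, 6, 10}  B3 = {2, 3, 6, 10}  B4 = {1, 3, 6, 10}  B5 = {2, 6, 8, 10}  B6 = {1, 3, 6, 9}  B7 = {1, 4, 6, 9}
Tree: B1–B2, B2–B3, B3–B4, B3–B5, B4–B6, B6–B7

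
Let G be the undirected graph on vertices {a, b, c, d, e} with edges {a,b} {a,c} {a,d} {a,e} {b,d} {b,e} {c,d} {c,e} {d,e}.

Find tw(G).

3

A width-3 tree decomposition is:
Bags: B1 = {a, b, d, e}  B2 = {a, c, d, e}
Tree: B1–B2
Each bag holds 4 vertices, so the decomposition has width 3, which upper-bounds the treewidth. Conversely, {a, c, d, e} is a clique of size 4, and the vertices of any clique must share a bag in every tree decomposition; so some bag has ≥ 4 vertices and tw(G) ≥ 3. Therefore the treewidth is 3.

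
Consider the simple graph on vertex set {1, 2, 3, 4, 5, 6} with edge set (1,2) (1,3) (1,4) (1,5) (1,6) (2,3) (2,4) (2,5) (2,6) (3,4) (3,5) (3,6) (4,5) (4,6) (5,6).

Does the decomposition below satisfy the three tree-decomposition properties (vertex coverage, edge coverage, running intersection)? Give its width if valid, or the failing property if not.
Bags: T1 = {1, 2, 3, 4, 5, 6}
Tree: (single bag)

Yes; width 5.

Checking the three conditions: (i) the bags cover all of {1, 2, 3, 4, 5, 6}; (ii) for each edge, some bag contains both endpoints; (iii) the bags containing any fixed vertex form a subtree. All hold, so the decomposition is valid with width 6 − 1 = 5.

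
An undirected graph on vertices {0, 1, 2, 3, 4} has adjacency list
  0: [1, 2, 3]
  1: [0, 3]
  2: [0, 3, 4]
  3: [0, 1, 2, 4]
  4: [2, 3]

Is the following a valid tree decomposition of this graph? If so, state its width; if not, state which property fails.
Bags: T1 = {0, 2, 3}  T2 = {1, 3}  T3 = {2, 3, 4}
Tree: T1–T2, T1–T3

A tree decomposition must satisfy three properties: every vertex lies in some bag; for every edge, both endpoints lie together in some bag; and for every vertex, the bags containing it form a connected subtree. Here edge (0,1) lies in no bag, so the decomposition is invalid.

No — edge (0,1) lies in no bag.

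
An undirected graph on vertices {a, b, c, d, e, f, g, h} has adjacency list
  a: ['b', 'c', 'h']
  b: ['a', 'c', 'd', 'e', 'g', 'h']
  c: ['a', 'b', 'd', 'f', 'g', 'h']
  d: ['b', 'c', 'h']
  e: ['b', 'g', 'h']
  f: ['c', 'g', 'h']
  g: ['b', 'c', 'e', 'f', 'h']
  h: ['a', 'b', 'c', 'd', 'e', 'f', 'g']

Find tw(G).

A width-3 tree decomposition is:
Bags: B1 = {b, c, d, h}  B2 = {b, c, g, h}  B3 = {b, e, g, h}  B4 = {c, f, g, h}  B5 = {a, b, c, h}
Tree: B1–B2, B2–B3, B2–B4, B2–B5
Every bag has size at most 4, so the width is 4 − 1 = 3 and tw(G) ≤ 3. On the other hand G contains the 4-clique {c, f, g, h}. A clique must lie in a single bag of any decomposition, so no decomposition can have width below 3. Combining the bounds, tw(G) = 3.

3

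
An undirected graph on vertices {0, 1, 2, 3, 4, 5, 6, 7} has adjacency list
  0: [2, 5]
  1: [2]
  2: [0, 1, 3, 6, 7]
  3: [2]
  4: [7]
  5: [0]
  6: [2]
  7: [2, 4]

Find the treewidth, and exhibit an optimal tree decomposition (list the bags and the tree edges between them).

The largest bag has 2 vertices, giving width 1; this decomposition certifies tw(G) ≤ 1. Since G has at least one edge (e.g. 2–7), it is not an edgeless graph, so tw(G) ≥ 1. Combining the bounds, tw(G) = 1.

Treewidth 1.
One such decomposition:
Bags: B1 = {2, 7}  B2 = {1, 2}  B3 = {2, 3}  B4 = {0, 2}  B5 = {0, 5}  B6 = {4, 7}  B7 = {2, 6}
Tree: B1–B2, B1–B3, B2–B4, B4–B5, B1–B6, B3–B7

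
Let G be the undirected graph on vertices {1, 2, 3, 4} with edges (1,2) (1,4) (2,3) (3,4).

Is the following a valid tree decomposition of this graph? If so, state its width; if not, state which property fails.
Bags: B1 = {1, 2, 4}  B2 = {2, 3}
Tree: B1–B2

No — edge (4,3) lies in no bag.

A tree decomposition must satisfy three properties: every vertex lies in some bag; for every edge, both endpoints lie together in some bag; and for every vertex, the bags containing it form a connected subtree. Here edge (4,3) lies in no bag, so the decomposition is invalid.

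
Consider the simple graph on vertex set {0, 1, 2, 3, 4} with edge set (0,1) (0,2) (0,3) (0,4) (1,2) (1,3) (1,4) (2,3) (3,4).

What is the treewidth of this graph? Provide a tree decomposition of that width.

Treewidth 3.
Bags: B1 = {0, 1, 3, 4}  B2 = {0, 1, 2, 3}
Tree: B1–B2

Every bag has size at most 4, so the width is 4 − 1 = 3 and tw(G) ≤ 3. Conversely, {0, 1, 2, 3} is a clique of size 4, and the vertices of any clique must share a bag in every tree decomposition; so some bag has ≥ 4 vertices and tw(G) ≥ 3. Therefore the treewidth is 3.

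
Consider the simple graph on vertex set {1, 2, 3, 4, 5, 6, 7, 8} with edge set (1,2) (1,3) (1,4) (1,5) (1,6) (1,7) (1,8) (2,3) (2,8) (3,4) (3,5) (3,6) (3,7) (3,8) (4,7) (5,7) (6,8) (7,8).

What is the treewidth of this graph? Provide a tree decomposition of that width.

Treewidth 3.
One optimal decomposition is:
Bags: B1 = {1, 3, 7, 8}  B2 = {1, 3, 5, 7}  B3 = {1, 3, 6, 8}  B4 = {1, 3, 4, 7}  B5 = {1, 2, 3, 8}
Tree: B1–B2, B1–B3, B1–B4, B1–B5

The largest bag has 4 vertices, giving width 3; this decomposition certifies tw(G) ≤ 3. Conversely, {1, 2, 3, 8} is a clique of size 4, and the vertices of any clique must share a bag in every tree decomposition; so some bag has ≥ 4 vertices and tw(G) ≥ 3. The upper and lower bounds meet at 3, so that is the treewidth.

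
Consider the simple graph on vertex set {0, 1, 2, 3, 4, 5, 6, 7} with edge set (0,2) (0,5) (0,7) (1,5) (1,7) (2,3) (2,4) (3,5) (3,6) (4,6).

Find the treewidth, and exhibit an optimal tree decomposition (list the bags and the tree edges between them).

Each bag holds 3 vertices, so the decomposition has width 2, which upper-bounds the treewidth. The edges 1–7–0–5–1 form a cycle, so G is not a tree and its treewidth is at least 2. Combining the bounds, tw(G) = 2.

Treewidth 2.
One such decomposition:
Bags: B1 = {1, 5, 7}  B2 = {0, 5, 7}  B3 = {0, 3, 5}  B4 = {0, 2, 3}  B5 = {2, 3, 6}  B6 = {2, 4, 6}
Tree: B1–B2, B2–B3, B3–B4, B4–B5, B5–B6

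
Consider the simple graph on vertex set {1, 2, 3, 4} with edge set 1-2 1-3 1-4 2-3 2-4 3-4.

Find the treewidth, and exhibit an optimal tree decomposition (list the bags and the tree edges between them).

With just one bag of size 4, the width is 4 − 1 = 3, so tw(G) ≤ 3. For the lower bound, the 4 vertices {1, 2, 3, 4} are pairwise adjacent, and any tree decomposition puts a clique entirely inside one bag — forcing width ≥ 3. Therefore the treewidth is 3.

Treewidth 3.
One optimal decomposition is:
Bags: B1 = {1, 2, 3, 4}
Tree: (single bag)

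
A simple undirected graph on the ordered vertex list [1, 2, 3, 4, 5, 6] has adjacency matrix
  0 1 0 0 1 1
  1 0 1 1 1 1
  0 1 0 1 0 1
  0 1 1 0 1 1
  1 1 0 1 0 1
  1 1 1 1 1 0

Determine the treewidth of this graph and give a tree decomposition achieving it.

Each bag holds 4 vertices, so the decomposition has width 3, which upper-bounds the treewidth. Conversely, {1, 2, 5, 6} is a clique of size 4, and the vertices of any clique must share a bag in every tree decomposition; so some bag has ≥ 4 vertices and tw(G) ≥ 3. Combining the bounds, tw(G) = 3.

Treewidth 3.
One optimal decomposition is:
Bags: B1 = {2, 3, 4, 6}  B2 = {2, 4, 5, 6}  B3 = {1, 2, 5, 6}
Tree: B1–B2, B2–B3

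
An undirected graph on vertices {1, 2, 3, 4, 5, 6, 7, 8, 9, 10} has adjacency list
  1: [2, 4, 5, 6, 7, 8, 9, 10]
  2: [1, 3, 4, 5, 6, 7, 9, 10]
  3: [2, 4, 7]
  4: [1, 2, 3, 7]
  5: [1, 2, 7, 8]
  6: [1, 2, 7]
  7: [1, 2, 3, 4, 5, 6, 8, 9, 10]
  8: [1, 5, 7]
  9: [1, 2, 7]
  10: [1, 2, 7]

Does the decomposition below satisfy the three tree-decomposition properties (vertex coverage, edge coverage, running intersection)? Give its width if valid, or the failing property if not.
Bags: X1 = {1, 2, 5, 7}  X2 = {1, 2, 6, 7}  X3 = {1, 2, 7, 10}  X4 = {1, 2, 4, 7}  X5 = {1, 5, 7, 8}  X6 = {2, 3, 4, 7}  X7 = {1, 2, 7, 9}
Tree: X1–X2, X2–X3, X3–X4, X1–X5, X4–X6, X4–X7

Every vertex of G appears in some bag (union = {1, 2, 3, 4, 5, 6, 7, 8, 9, 10}); every edge is covered by a bag; and for each vertex v the set of bags containing v is connected in the bag tree. The decomposition is therefore valid. The largest bag has 4 vertices, so the width is 3.

Yes; width 3.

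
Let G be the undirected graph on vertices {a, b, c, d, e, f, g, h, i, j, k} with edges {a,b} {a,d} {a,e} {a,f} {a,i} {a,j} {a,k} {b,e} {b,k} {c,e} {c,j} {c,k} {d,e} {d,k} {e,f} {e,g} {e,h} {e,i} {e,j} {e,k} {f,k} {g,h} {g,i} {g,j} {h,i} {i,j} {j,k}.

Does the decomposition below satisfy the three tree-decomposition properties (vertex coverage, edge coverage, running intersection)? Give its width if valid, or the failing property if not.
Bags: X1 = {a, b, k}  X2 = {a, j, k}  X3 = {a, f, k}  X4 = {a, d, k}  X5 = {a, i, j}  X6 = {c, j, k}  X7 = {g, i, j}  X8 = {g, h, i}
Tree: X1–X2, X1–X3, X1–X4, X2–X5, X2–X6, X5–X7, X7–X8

No — vertex e appears in no bag.

A tree decomposition must satisfy three properties: every vertex lies in some bag; for every edge, both endpoints lie together in some bag; and for every vertex, the bags containing it form a connected subtree. Here vertex e appears in no bag, so the decomposition is invalid.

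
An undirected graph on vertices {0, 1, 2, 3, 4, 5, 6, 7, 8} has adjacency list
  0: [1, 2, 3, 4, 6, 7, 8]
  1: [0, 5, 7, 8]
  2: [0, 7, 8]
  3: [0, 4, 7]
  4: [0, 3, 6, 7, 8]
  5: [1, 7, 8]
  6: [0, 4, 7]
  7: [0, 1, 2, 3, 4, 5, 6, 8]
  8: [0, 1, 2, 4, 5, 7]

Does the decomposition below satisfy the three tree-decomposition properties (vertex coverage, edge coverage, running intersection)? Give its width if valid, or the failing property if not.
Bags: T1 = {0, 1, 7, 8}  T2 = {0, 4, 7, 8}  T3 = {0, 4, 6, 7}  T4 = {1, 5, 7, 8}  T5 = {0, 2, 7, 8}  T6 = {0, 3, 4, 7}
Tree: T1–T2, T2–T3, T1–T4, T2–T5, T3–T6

Yes; width 3.

Checking the three conditions: (i) the bags cover all of {0, 1, 2, 3, 4, 5, 6, 7, 8}; (ii) for each edge, some bag contains both endpoints; (iii) the bags containing any fixed vertex form a subtree. All hold, so the decomposition is valid with width 4 − 1 = 3.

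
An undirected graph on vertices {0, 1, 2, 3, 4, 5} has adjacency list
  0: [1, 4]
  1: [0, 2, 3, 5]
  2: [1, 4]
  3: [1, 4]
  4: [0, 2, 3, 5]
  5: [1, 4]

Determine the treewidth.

2

A width-2 tree decomposition is:
Bags: B1 = {0, 1, 4}  B2 = {1, 2, 4}  B3 = {1, 3, 4}  B4 = {1, 4, 5}
Tree: B1–B2, B2–B3, B3–B4
Every bag has size at most 3, so the width is 3 − 1 = 2 and tw(G) ≤ 2. For the lower bound, G contains the cycle 0–1–2–4–0, so G is not a forest; only forests have treewidth ≤ 1, hence tw(G) ≥ 2. Hence tw(G) = 2 exactly.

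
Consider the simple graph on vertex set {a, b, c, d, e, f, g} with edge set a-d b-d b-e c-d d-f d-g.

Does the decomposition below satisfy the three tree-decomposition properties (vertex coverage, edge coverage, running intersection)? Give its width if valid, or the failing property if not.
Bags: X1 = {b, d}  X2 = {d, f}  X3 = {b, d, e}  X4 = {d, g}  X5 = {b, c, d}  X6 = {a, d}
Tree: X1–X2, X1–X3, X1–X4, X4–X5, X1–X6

No — bags containing vertex b are not connected in the tree.

A tree decomposition must satisfy three properties: every vertex lies in some bag; for every edge, both endpoints lie together in some bag; and for every vertex, the bags containing it form a connected subtree. Here bags containing vertex b are not connected in the tree, so the decomposition is invalid.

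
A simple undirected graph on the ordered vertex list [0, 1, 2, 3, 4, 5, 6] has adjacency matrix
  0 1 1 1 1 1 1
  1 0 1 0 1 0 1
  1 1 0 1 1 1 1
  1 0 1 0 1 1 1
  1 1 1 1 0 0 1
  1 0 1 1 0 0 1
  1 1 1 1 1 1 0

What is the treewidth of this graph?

4

A width-4 tree decomposition is:
Bags: B1 = {0, 2, 3, 4, 6}  B2 = {0, 1, 2, 4, 6}  B3 = {0, 2, 3, 5, 6}
Tree: B1–B2, B1–B3
Every bag has size at most 5, so the width is 5 − 1 = 4 and tw(G) ≤ 4. Conversely, {0, 1, 2, 4, 6} is a clique of size 5, and the vertices of any clique must share a bag in every tree decomposition; so some bag has ≥ 5 vertices and tw(G) ≥ 4. The upper and lower bounds meet at 4, so that is the treewidth.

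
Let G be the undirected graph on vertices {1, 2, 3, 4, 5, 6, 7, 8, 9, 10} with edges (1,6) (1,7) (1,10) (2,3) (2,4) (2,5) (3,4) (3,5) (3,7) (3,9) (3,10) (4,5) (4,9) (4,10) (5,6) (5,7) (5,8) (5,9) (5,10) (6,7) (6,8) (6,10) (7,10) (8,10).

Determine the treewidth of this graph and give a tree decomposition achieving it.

Treewidth 3.
One such decomposition:
Bags: B1 = {5, 6, 7, 10}  B2 = {3, 5, 7, 10}  B3 = {3, 4, 5, 10}  B4 = {3, 4, 5, 9}  B5 = {1, 6, 7, 10}  B6 = {2, 3, 4, 5}  B7 = {5, 6, 8, 10}
Tree: B1–B2, B2–B3, B3–B4, B1–B5, B4–B6, B1–B7

Each bag holds 4 vertices, so the decomposition has width 3, which upper-bounds the treewidth. For the lower bound, the 4 vertices {1, 6, 7, 10} are pairwise adjacent, and any tree decomposition puts a clique entirely inside one bag — forcing width ≥ 3. The upper and lower bounds meet at 3, so that is the treewidth.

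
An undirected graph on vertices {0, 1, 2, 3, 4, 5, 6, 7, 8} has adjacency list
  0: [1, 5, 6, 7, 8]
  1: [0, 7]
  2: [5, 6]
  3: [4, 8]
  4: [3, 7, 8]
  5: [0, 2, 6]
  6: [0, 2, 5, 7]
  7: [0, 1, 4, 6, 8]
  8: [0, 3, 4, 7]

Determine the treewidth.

2

A width-2 tree decomposition is:
Bags: B1 = {0, 6, 7}  B2 = {0, 1, 7}  B3 = {0, 7, 8}  B4 = {4, 7, 8}  B5 = {0, 5, 6}  B6 = {2, 5, 6}  B7 = {3, 4, 8}
Tree: B1–B2, B2–B3, B3–B4, B1–B5, B5–B6, B4–B7
Each bag holds 3 vertices, so the decomposition has width 2, which upper-bounds the treewidth. For the lower bound, the 3 vertices {0, 5, 6} are pairwise adjacent, and any tree decomposition puts a clique entirely inside one bag — forcing width ≥ 2. Therefore the treewidth is 2.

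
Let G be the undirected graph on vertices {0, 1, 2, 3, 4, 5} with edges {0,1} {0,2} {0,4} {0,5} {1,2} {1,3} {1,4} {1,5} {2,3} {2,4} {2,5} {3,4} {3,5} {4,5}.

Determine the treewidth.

A width-4 tree decomposition is:
Bags: B1 = {1, 2, 3, 4, 5}  B2 = {0, 1, 2, 4, 5}
Tree: B1–B2
The largest bag has 5 vertices, giving width 4; this decomposition certifies tw(G) ≤ 4. For the lower bound, the 5 vertices {0, 1, 2, 4, 5} are pairwise adjacent, and any tree decomposition puts a clique entirely inside one bag — forcing width ≥ 4. Hence tw(G) = 4 exactly.

4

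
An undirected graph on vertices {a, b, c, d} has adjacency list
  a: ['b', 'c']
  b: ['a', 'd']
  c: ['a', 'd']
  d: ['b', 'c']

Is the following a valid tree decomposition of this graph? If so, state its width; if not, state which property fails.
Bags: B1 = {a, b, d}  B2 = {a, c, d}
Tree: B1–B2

Every vertex of G appears in some bag (union = {a, b, c, d}); every edge is covered by a bag; and for each vertex v the set of bags containing v is connected in the bag tree. The decomposition is therefore valid. The largest bag has 3 vertices, so the width is 2.

Yes; width 2.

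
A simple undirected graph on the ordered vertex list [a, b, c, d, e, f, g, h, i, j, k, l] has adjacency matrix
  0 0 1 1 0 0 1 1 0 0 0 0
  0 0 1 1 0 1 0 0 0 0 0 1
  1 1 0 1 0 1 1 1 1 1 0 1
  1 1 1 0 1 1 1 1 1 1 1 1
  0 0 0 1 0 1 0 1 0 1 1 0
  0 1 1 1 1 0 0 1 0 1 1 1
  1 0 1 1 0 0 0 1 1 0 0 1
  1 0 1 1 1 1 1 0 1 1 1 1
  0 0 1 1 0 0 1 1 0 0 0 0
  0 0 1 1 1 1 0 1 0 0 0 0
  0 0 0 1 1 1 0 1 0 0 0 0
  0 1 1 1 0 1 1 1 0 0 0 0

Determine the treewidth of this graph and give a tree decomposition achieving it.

Treewidth 4.
One optimal decomposition is:
Bags: B1 = {c, d, f, h, l}  B2 = {c, d, g, h, l}  B3 = {c, d, f, h, j}  B4 = {d, e, f, h, j}  B5 = {a, c, d, g, h}  B6 = {c, d, g, h, i}  B7 = {d, e, f, h, k}  B8 = {b, c, d, f, l}
Tree: B1–B2, B1–B3, B3–B4, B2–B5, B5–B6, B4–B7, B1–B8

Each bag holds 5 vertices, so the decomposition has width 4, which upper-bounds the treewidth. Conversely, {d, e, f, h, j} is a clique of size 5, and the vertices of any clique must share a bag in every tree decomposition; so some bag has ≥ 5 vertices and tw(G) ≥ 4. Hence tw(G) = 4 exactly.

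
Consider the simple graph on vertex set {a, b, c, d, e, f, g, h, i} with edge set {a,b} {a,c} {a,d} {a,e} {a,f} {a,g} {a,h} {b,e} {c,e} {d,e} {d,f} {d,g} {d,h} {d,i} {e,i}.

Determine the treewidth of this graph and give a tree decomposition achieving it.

Treewidth 2.
One optimal decomposition is:
Bags: B1 = {a, d, f}  B2 = {a, d, g}  B3 = {a, d, e}  B4 = {a, b, e}  B5 = {d, e, i}  B6 = {a, c, e}  B7 = {a, d, h}
Tree: B1–B2, B2–B3, B3–B4, B3–B5, B4–B6, B1–B7

Every bag has size at most 3, so the width is 3 − 1 = 2 and tw(G) ≤ 2. Conversely, {a, d, g} is a clique of size 3, and the vertices of any clique must share a bag in every tree decomposition; so some bag has ≥ 3 vertices and tw(G) ≥ 2. Therefore the treewidth is 2.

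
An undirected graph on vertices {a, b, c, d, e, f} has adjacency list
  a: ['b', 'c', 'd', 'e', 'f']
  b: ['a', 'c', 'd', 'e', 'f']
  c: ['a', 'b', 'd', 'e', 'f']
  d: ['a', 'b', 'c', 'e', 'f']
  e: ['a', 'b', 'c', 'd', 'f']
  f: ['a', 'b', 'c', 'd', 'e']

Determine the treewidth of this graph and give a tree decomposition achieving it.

With just one bag of size 6, the width is 6 − 1 = 5, so tw(G) ≤ 5. On the other hand G contains the 6-clique {a, b, c, d, e, f}. A clique must lie in a single bag of any decomposition, so no decomposition can have width below 5. Combining the bounds, tw(G) = 5.

Treewidth 5.
One such decomposition:
Bags: B1 = {a, b, c, d, e, f}
Tree: (single bag)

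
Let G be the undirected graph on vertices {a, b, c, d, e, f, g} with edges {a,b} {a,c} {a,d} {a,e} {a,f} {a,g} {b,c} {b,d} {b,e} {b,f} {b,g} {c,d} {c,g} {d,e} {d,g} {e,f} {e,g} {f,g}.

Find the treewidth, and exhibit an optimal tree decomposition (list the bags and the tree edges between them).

Treewidth 4.
One optimal decomposition is:
Bags: B1 = {a, b, d, e, g}  B2 = {a, b, c, d, g}  B3 = {a, b, e, f, g}
Tree: B1–B2, B1–B3

The largest bag has 5 vertices, giving width 4; this decomposition certifies tw(G) ≤ 4. Conversely, {a, b, d, e, g} is a clique of size 5, and the vertices of any clique must share a bag in every tree decomposition; so some bag has ≥ 5 vertices and tw(G) ≥ 4. The upper and lower bounds meet at 4, so that is the treewidth.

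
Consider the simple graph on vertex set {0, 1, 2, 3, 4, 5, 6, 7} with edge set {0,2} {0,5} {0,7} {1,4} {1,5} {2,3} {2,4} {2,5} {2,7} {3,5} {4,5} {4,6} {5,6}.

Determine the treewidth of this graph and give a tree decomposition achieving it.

Every bag has size at most 3, so the width is 3 − 1 = 2 and tw(G) ≤ 2. For the lower bound, the 3 vertices {1, 4, 5} are pairwise adjacent, and any tree decomposition puts a clique entirely inside one bag — forcing width ≥ 2. Hence tw(G) = 2 exactly.

Treewidth 2.
One such decomposition:
Bags: B1 = {2, 3, 5}  B2 = {2, 4, 5}  B3 = {1, 4, 5}  B4 = {4, 5, 6}  B5 = {0, 2, 5}  B6 = {0, 2, 7}
Tree: B1–B2, B2–B3, B3–B4, B2–B5, B5–B6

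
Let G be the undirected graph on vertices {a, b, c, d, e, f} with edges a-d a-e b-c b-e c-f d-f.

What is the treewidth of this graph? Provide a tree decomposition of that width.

Every bag has size at most 3, so the width is 3 − 1 = 2 and tw(G) ≤ 2. The edges d–f–c–b–e–a–d form a cycle, so G is not a tree and its treewidth is at least 2. The upper and lower bounds meet at 2, so that is the treewidth.

Treewidth 2.
Bags: B1 = {c, d, f}  B2 = {b, c, d}  B3 = {b, d, e}  B4 = {a, d, e}
Tree: B1–B2, B2–B3, B3–B4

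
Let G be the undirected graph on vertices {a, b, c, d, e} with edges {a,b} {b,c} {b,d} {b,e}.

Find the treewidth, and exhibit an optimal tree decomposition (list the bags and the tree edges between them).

Treewidth 1.
Bags: B1 = {b, e}  B2 = {a, b}  B3 = {b, d}  B4 = {b, c}
Tree: B1–B2, B2–B3, B1–B4

Every bag has size at most 2, so the width is 2 − 1 = 1 and tw(G) ≤ 1. G has an edge, so its treewidth is at least 1. Combining the bounds, tw(G) = 1.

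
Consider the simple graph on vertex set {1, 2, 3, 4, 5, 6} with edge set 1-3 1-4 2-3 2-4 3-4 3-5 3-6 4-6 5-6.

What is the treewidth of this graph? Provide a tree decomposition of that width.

Each bag holds 3 vertices, so the decomposition has width 2, which upper-bounds the treewidth. For the lower bound, the 3 vertices {1, 3, 4} are pairwise adjacent, and any tree decomposition puts a clique entirely inside one bag — forcing width ≥ 2. Combining the bounds, tw(G) = 2.

Treewidth 2.
One such decomposition:
Bags: B1 = {3, 4, 6}  B2 = {3, 5, 6}  B3 = {2, 3, 4}  B4 = {1, 3, 4}
Tree: B1–B2, B1–B3, B3–B4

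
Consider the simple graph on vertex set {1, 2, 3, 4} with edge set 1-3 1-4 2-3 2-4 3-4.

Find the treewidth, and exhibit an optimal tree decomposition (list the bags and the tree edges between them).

Each bag holds 3 vertices, so the decomposition has width 2, which upper-bounds the treewidth. On the other hand G contains the 3-clique {1, 3, 4}. A clique must lie in a single bag of any decomposition, so no decomposition can have width below 2. Hence tw(G) = 2 exactly.

Treewidth 2.
Bags: B1 = {1, 3, 4}  B2 = {2, 3, 4}
Tree: B1–B2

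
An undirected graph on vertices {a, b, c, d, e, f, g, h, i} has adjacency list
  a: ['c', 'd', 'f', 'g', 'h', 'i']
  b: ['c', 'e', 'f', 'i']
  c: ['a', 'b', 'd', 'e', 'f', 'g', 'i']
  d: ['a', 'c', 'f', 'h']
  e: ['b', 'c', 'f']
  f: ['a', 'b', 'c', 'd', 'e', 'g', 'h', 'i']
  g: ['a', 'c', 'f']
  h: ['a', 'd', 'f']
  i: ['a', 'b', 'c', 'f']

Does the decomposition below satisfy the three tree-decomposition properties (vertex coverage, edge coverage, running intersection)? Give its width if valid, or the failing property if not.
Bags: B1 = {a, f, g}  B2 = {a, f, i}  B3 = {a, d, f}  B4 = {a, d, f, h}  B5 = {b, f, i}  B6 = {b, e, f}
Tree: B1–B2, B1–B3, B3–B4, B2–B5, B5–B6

No — vertex c appears in no bag.

A tree decomposition must satisfy three properties: every vertex lies in some bag; for every edge, both endpoints lie together in some bag; and for every vertex, the bags containing it form a connected subtree. Here vertex c appears in no bag, so the decomposition is invalid.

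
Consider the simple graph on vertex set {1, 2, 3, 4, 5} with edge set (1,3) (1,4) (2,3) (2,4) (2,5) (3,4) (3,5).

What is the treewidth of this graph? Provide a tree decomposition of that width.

Treewidth 2.
Bags: B1 = {2, 3, 4}  B2 = {2, 3, 5}  B3 = {1, 3, 4}
Tree: B1–B2, B1–B3

Every bag has size at most 3, so the width is 3 − 1 = 2 and tw(G) ≤ 2. On the other hand G contains the 3-clique {1, 3, 4}. A clique must lie in a single bag of any decomposition, so no decomposition can have width below 2. Combining the bounds, tw(G) = 2.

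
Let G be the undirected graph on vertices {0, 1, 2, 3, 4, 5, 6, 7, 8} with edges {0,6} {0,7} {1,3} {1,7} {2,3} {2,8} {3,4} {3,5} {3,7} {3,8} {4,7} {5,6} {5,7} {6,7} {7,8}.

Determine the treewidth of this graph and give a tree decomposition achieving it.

Every bag has size at most 3, so the width is 3 − 1 = 2 and tw(G) ≤ 2. For the lower bound, the 3 vertices {2, 3, 8} are pairwise adjacent, and any tree decomposition puts a clique entirely inside one bag — forcing width ≥ 2. Therefore the treewidth is 2.

Treewidth 2.
Bags: B1 = {1, 3, 7}  B2 = {3, 5, 7}  B3 = {3, 7, 8}  B4 = {2, 3, 8}  B5 = {5, 6, 7}  B6 = {0, 6, 7}  B7 = {3, 4, 7}
Tree: B1–B2, B1–B3, B3–B4, B2–B5, B5–B6, B3–B7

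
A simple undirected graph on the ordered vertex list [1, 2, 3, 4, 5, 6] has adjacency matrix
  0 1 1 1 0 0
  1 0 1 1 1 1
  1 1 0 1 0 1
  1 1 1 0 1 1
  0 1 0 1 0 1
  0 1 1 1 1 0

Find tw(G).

A width-3 tree decomposition is:
Bags: B1 = {2, 3, 4, 6}  B2 = {2, 4, 5, 6}  B3 = {1, 2, 3, 4}
Tree: B1–B2, B1–B3
Every bag has size at most 4, so the width is 4 − 1 = 3 and tw(G) ≤ 3. On the other hand G contains the 4-clique {1, 2, 3, 4}. A clique must lie in a single bag of any decomposition, so no decomposition can have width below 3. Therefore the treewidth is 3.

3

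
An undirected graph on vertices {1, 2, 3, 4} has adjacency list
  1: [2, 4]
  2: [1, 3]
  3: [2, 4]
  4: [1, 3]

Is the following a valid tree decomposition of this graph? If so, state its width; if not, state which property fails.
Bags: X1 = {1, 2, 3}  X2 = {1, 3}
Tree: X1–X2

A tree decomposition must satisfy three properties: every vertex lies in some bag; for every edge, both endpoints lie together in some bag; and for every vertex, the bags containing it form a connected subtree. Here vertex 4 appears in no bag, so the decomposition is invalid.

No — vertex 4 appears in no bag.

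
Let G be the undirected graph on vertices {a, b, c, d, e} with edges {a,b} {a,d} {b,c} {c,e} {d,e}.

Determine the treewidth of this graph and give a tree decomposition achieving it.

Treewidth 2.
One optimal decomposition is:
Bags: B1 = {b, c, e}  B2 = {a, b, e}  B3 = {a, d, e}
Tree: B1–B2, B2–B3

Every bag has size at most 3, so the width is 3 − 1 = 2 and tw(G) ≤ 2. Since e–c–b–a–d–e is a cycle in G, G is not acyclic. Forests are exactly the graphs of treewidth ≤ 1, so tw(G) ≥ 2. Combining the bounds, tw(G) = 2.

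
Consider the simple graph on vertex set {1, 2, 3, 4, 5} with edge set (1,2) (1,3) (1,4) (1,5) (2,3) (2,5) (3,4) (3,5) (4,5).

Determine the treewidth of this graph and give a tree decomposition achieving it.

Treewidth 3.
One such decomposition:
Bags: B1 = {1, 3, 4, 5}  B2 = {1, 2, 3, 5}
Tree: B1–B2

The largest bag has 4 vertices, giving width 3; this decomposition certifies tw(G) ≤ 3. On the other hand G contains the 4-clique {1, 2, 3, 5}. A clique must lie in a single bag of any decomposition, so no decomposition can have width below 3. Hence tw(G) = 3 exactly.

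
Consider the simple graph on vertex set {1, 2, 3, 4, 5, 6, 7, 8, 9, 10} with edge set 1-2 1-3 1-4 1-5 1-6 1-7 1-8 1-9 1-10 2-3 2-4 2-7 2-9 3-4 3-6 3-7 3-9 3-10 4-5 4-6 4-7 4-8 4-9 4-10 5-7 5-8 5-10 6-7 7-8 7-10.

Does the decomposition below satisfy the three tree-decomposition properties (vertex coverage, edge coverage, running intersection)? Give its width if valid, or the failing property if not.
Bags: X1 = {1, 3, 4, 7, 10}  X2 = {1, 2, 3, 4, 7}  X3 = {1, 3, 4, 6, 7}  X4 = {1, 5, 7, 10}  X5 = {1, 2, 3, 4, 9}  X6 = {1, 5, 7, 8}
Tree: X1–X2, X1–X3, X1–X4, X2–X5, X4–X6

No — edge (4,5) lies in no bag.

A tree decomposition must satisfy three properties: every vertex lies in some bag; for every edge, both endpoints lie together in some bag; and for every vertex, the bags containing it form a connected subtree. Here edge (4,5) lies in no bag, so the decomposition is invalid.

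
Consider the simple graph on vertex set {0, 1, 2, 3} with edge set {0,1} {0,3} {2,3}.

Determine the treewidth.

A width-1 tree decomposition is:
Bags: B1 = {2, 3}  B2 = {0, 3}  B3 = {0, 1}
Tree: B1–B2, B2–B3
Every bag has size at most 2, so the width is 2 − 1 = 1 and tw(G) ≤ 1. G has an edge, so its treewidth is at least 1. Hence tw(G) = 1 exactly.

1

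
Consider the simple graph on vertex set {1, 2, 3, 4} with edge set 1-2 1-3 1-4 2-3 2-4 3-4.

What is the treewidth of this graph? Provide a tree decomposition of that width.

Treewidth 3.
One optimal decomposition is:
Bags: B1 = {1, 2, 3, 4}
Tree: (single bag)

With just one bag of size 4, the width is 4 − 1 = 3, so tw(G) ≤ 3. For the lower bound, the 4 vertices {1, 2, 3, 4} are pairwise adjacent, and any tree decomposition puts a clique entirely inside one bag — forcing width ≥ 3. Therefore the treewidth is 3.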